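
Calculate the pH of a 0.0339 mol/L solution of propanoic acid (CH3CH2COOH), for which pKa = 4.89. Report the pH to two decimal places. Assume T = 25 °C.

CH3CH2COOH ⇌ CH3CH2COO- + H+
Ka = 10^(−4.89) = 1.29 × 10^-5
From the ICE table, Ka = x²/(0.0339 − x) = 1.29 × 10^-5.
Assume x ≪ 0.0339: x ≈ √(1.29 × 10^-5 × 0.0339) = 6.61 × 10^-4 M
pH = −log(6.61 × 10^-4) = 3.18

pH = 3.18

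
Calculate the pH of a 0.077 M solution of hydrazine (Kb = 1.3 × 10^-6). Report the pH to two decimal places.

pH = 10.50

N2H4 + H2O ⇌ N2H5+ + OH-
From the ICE table, Kb = [OH-]²/(0.077 − [OH-]) = 1.3 × 10^-6.
Since Kb ≪ C₀, [OH-] ≈ √(Kb·C₀) = 3.16 × 10^-4 M.
Check: 0.41% ionized — well under 5%, approximation valid.
pOH = −log(3.16 × 10^-4) = 3.50; pH = 14.00 − 3.50 = 10.50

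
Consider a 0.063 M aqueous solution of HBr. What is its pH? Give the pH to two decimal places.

pH = 1.20

HBr is a strong acid and dissociates completely, so [H+] = 0.063 M.
pH = -log(0.063) = 1.20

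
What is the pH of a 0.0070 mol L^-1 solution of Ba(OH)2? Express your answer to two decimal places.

Ba(OH)2 is a strong base (each formula unit releases 2 OH-); [OH-] = 0.014 M.
pOH = -log(0.014) = 1.85
pH = 14.00 - 1.85 = 12.15

pH = 12.15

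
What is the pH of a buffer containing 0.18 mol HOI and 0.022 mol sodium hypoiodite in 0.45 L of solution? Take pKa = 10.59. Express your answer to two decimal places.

pH = 9.68

Henderson–Hasselbalch: pH = pKa + log([OI-]/[HOI]) = 10.59 + log(0.022/0.18)
pH = 10.59 + (-0.913) = 9.68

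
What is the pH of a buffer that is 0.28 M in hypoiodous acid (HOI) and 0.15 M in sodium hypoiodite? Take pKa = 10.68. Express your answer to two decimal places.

pH = 10.41

Henderson–Hasselbalch: pH = pKa + log([OI-]/[HOI]) = 10.68 + log(0.15/0.28)
pH = 10.68 + (-0.271) = 10.41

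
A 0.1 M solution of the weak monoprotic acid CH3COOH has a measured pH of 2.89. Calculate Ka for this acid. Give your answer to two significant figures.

Ka = 1.7 × 10^-5

[H+] = 10^(-2.89) = 1.29 × 10^-3 M
At equilibrium [HA] = 0.1 − 1.29 × 10^-3 = 9.87 × 10^-2 M
Ka = [H+][A-]/[HA] = (1.29 × 10^-3)² / 9.87 × 10^-2 = 1.7 × 10^-5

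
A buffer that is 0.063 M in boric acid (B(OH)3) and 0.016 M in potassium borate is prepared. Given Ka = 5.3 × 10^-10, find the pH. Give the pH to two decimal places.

pH = 8.68

pKa = −log(5.3 × 10^-10) = 9.276
pH = pKa + log([A⁻]/[HA]) = 9.276 + log(0.016/0.063)
pH = 9.276 + (-0.595) = 8.68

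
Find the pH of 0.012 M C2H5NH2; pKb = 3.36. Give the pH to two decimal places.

pH = 11.32

C2H5NH2 + H2O ⇌ C2H5NH3+ + OH-
Kb = 10^(−3.36) = 4.37 × 10^-4
From the ICE table, Kb = [OH-]²/(0.012 − [OH-]) = 4.37 × 10^-4.
Here C₀/Kb ≈ 27.5, so the small-[OH-] approximation fails. Use the quadratic:
[OH-] = [−0.000437 + √(0.000437² + 2.1e-05)]/2 = 2.08 × 10^-3 M
pOH = −log(2.08 × 10^-3) = 2.68; pH = 14.00 − 2.68 = 11.32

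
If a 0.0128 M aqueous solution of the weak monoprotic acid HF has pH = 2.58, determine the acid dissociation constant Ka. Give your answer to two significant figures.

[H+] = 10^(-2.58) = 2.63 × 10^-3 M
At equilibrium [HA] = 0.0128 − 2.63 × 10^-3 = 1.02 × 10^-2 M
Ka = [H+][A-]/[HA] = (2.63 × 10^-3)² / 1.02 × 10^-2 = 6.8 × 10^-4

Ka = 6.8 × 10^-4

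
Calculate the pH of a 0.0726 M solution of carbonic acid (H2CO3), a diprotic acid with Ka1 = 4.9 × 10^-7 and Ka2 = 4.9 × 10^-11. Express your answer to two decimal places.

pH = 3.72

Since Ka1 ≫ Ka2, the first ionization dominates [H+].
Ka1 = x²/(0.0726 − x) = 4.9 × 10^-7
x ≈ √(4.9 × 10^-7 × 0.0726) = 1.89 × 10^-4 M
pH = −log(1.89 × 10^-4) = 3.72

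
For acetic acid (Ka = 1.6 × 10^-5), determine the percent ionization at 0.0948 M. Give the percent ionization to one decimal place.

CH3COOH ⇌ CH3COO- + H+; let x = [H+] at equilibrium.
x ≈ √(Ka·C₀) = √(1.6 × 10^-5 × 0.0948) = 1.23 × 10^-3 M
% ionization = x/C₀ × 100% = 1.23 × 10^-3/0.0948 × 100% = 1.3%

1.3%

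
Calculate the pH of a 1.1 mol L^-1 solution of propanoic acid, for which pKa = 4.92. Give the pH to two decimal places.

CH3CH2COOH ⇌ CH3CH2COO- + H+
Ka = 10^(−4.92) = 1.20 × 10^-5
Ka = [H+]²/(1.1 − [H+]) = 1.20 × 10^-5
Assume [H+] ≪ 1.1: [H+] ≈ √(1.20 × 10^-5 × 1.1) = 3.63 × 10^-3 M
pH = −log(3.63 × 10^-3) = 2.44

pH = 2.44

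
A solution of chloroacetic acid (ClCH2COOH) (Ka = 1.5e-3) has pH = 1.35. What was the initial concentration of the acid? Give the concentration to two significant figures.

C₀ = 1.4 M

[H+] = 10^(-1.35) = 4.47 × 10^-2 M = x
Ka = x²/(C₀ − x) ⇒ C₀ = x + x²/Ka
C₀ = 4.47 × 10^-2 + (4.47 × 10^-2)²/(1.5 × 10^-3) = 1.38 M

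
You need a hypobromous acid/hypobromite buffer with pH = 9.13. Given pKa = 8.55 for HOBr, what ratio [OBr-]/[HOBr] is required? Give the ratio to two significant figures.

ratio = 3.8

pH = pKa + log(r) ⇒ log(r) = 9.13 − 8.55 = +0.58
r = [OBr-]/[HOBr] = 10^(+0.58) = 3.8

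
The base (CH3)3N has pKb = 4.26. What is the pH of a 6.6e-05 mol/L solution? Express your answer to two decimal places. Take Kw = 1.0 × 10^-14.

(CH3)3N + H2O ⇌ (CH3)3NH+ + OH-
Kb = 10^(−4.26) = 5.50 × 10^-5
Let x = [OH-] at equilibrium. Kb = x²/(6.6e-05 − x).
Here C₀/Kb ≈ 1.2, so the small-x approximation fails. Use the quadratic:
x = (−Kb + √(Kb² + 4·Kb·C₀))/2 = 3.87 × 10^-5 M
pOH = −log(3.87 × 10^-5) = 4.41; pH = 14.00 − 4.41 = 9.59

pH = 9.59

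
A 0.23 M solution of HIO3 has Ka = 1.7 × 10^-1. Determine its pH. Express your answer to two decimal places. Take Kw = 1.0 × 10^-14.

HIO3 ⇌ IO3- + H+
Ka = [H+]²/(0.23 − [H+]) = 1.7 × 10^-1
[H+] is not negligible relative to C₀; solve [H+]² + 0.17·[H+] − 0.0391 = 0.
[H+] = [−0.17 + √(0.17² + 0.156)]/2 = 1.30 × 10^-1 M
pH = −log(1.30 × 10^-1) = 0.89

pH = 0.89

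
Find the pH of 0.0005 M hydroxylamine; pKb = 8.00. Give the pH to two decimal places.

NH2OH + H2O ⇌ NH3OH+ + OH-
Kb = 10^(−8.00) = 1.00 × 10^-8
Let x = [OH-] at equilibrium. Kb = x²/(0.0005 − x).
Since Kb ≪ C₀, x ≈ √(Kb·C₀) = 2.24 × 10^-6 M.
pOH = −log(2.24 × 10^-6) = 5.65; pH = 14.00 − 5.65 = 8.35

pH = 8.35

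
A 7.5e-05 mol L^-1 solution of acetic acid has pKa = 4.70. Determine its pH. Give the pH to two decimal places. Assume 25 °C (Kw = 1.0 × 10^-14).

pH = 4.52

CH3COOH ⇌ CH3COO- + H+
Ka = 10^(−4.70) = 2.00 × 10^-5
Ka = [H+]²/(7.5e-05 − [H+]) = 2.00 × 10^-5
The 5% rule fails; solving [H+]² + Ka·[H+] − Ka·C₀ = 0 exactly:
[H+] = (−Ka + √(Ka² + 4·Ka·C₀))/2 = 3.00 × 10^-5 M
pH = −log[H+] = −log(3.00 × 10^-5) = 4.52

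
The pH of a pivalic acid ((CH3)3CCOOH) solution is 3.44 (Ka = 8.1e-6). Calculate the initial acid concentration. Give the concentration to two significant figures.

C₀ = 1.7 × 10^-2 M

[H+] = 10^(-3.44) = 3.63 × 10^-4 M = x
Ka = x²/(C₀ − x) ⇒ C₀ = x + x²/Ka
C₀ = 3.63 × 10^-4 + (3.63 × 10^-4)²/(8.1 × 10^-6) = 1.66 × 10^-2 M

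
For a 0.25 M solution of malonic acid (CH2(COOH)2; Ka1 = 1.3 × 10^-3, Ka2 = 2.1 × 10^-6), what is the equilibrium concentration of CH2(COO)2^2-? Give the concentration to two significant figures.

First ionization gives [H+] ≈ [CH2(COOH)COO-] = 1.74 × 10^-2 M.
Second step: Ka2 = [H+][CH2(COO)2^2-]/[CH2(COOH)COO-] ≈ [CH2(COO)2^2-] (since [H+] ≈ [CH2(COOH)COO-]).
So [CH2(COO)2^2-] ≈ Ka2.

2.1 × 10^-6 M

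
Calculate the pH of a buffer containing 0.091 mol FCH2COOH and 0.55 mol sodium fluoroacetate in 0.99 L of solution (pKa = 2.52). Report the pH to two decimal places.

pH = 3.30

Using pH = pKa + log([base]/[acid]) with [base]/[acid] = 0.55/0.091:
pH = 2.52 + (+0.781) = 3.30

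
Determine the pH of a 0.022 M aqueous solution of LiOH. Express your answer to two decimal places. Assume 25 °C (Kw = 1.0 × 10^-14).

pH = 12.34

LiOH is a strong base; [OH-] = 0.022 M.
pOH = -log(0.022) = 1.66
pH = 14.00 - 1.66 = 12.34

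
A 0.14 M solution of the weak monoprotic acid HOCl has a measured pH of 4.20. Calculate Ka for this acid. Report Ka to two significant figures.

[H+] = 10^(-4.20) = 6.31 × 10^-5 M
At equilibrium [HA] = 0.14 − 6.31 × 10^-5 = 1.40 × 10^-1 M
Ka = [H+][A-]/[HA] = (6.31 × 10^-5)² / 1.40 × 10^-1 = 2.8 × 10^-8

Ka = 2.8 × 10^-8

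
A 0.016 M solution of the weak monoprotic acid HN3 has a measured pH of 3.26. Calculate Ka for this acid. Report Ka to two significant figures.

[H+] = 10^(-3.26) = 5.50 × 10^-4 M
At equilibrium [HA] = 0.016 − 5.50 × 10^-4 = 1.55 × 10^-2 M
Ka = [H+][A-]/[HA] = (5.50 × 10^-4)² / 1.55 × 10^-2 = 2.0 × 10^-5

Ka = 2.0 × 10^-5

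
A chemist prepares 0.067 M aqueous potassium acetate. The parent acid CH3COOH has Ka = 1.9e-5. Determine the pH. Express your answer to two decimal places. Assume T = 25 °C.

pH = 8.77

CH3COO- is the conjugate base of the weak acid CH3COOH.
Kb = Kw/Ka = 1.0×10^-14 / 1.9 × 10^-5 = 5.26 × 10^-10
Let x = [OH-] at equilibrium. Kb = x²/(0.067 − x).
Neglecting x in the denominator: x = √(5.26 × 10^-10 × 0.067) = 5.94 × 10^-6 M
Check: 0.0089% ionized — well under 5%, approximation valid.
pOH = −log(5.94 × 10^-6) = 5.23; pH = 14.00 − 5.23 = 8.77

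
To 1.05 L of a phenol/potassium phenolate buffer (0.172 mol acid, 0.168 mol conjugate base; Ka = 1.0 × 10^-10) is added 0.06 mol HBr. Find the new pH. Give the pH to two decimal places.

pH = 9.67

Added H+ converts C6H5O- to C6H5OH: C6H5OH → 0.232 mol, C6H5O- → 0.108 mol.
pKa = −log(1.0 × 10^-10) = 10.000
Henderson–Hasselbalch with mole ratio 0.108/0.232: pH = 10.000 + (-0.332)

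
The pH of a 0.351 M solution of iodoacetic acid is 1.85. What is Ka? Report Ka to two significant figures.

Ka = 5.9 × 10^-4

[H+] = 10^(-1.85) = 1.41 × 10^-2 M
At equilibrium [HA] = 0.351 − 1.41 × 10^-2 = 3.37 × 10^-1 M
Ka = [H+][A-]/[HA] = (1.41 × 10^-2)² / 3.37 × 10^-1 = 5.9 × 10^-4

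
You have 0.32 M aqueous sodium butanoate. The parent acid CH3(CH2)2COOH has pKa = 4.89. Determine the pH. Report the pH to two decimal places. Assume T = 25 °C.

pH = 9.20

CH3(CH2)2COO- is the conjugate base of the weak acid CH3(CH2)2COOH.
Ka = 10^(−4.89) = 1.29 × 10^-5
Kb = Kw/Ka = 1.0×10^-14 / 1.29 × 10^-5 = 7.75 × 10^-10
Let x = [OH-] at equilibrium. Kb = x²/(0.32 − x).
Neglecting x in the denominator: x = √(7.75 × 10^-10 × 0.32) = 1.57 × 10^-5 M
Check: 0.0049% ionized — well under 5%, approximation valid.
pOH = 4.80, so pH = 14.00 − pOH = 9.20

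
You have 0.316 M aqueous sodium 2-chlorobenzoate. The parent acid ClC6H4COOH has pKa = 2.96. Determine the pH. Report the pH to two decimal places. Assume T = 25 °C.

ClC6H4COO- is the conjugate base of the weak acid ClC6H4COOH.
Ka = 10^(−2.96) = 1.10 × 10^-3
Kb = Kw/Ka = 1.0×10^-14 / 1.10 × 10^-3 = 9.09 × 10^-12
Kb = x²/(0.316 − x) = 9.09 × 10^-12
Assume x ≪ 0.316: x ≈ √(9.09 × 10^-12 × 0.316) = 1.69 × 10^-6 M
pOH = 5.77, so pH = 14.00 − pOH = 8.23

pH = 8.23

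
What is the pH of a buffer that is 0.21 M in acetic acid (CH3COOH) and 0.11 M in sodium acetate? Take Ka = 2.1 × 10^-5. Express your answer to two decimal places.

pKa = −log(2.1 × 10^-5) = 4.678
Henderson–Hasselbalch: pH = pKa + log([CH3COO-]/[CH3COOH]) = 4.678 + log(0.11/0.21)
pH = 4.678 + (-0.281) = 4.40

pH = 4.40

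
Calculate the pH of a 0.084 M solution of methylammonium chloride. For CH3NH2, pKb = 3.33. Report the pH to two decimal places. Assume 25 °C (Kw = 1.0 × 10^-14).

CH3NH3+ is the conjugate acid of the weak base CH3NH2.
Kb = 10^(−3.33) = 4.68 × 10^-4
Ka = Kw/Kb = 1.0×10^-14 / 4.68 × 10^-4 = 2.14 × 10^-11
Ka = [H+]²/(0.084 − [H+]) = 2.14 × 10^-11
Since Ka ≪ C₀, [H+] ≈ √(Ka·C₀) = 1.34 × 10^-6 M.
pH = −log(1.34 × 10^-6) = 5.87

pH = 5.87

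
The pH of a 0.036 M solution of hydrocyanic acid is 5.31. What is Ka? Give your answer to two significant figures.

[H+] = 10^(-5.31) = 4.90 × 10^-6 M
At equilibrium [HA] = 0.036 − 4.90 × 10^-6 = 3.60 × 10^-2 M
Ka = [H+][A-]/[HA] = (4.90 × 10^-6)² / 3.60 × 10^-2 = 6.7 × 10^-10

Ka = 6.7 × 10^-10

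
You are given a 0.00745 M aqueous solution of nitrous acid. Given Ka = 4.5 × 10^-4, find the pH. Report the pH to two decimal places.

HNO2 ⇌ NO2- + H+
From the ICE table, Ka = [H+]²/(0.00745 − [H+]) = 4.5 × 10^-4.
Here C₀/Ka ≈ 16.6, so the small-[H+] approximation fails. Use the quadratic:
[H+] = (−Ka + √(Ka² + 4·Ka·C₀))/2 = 1.62 × 10^-3 M
pH = −log[H+] = −log(1.62 × 10^-3) = 2.79

pH = 2.79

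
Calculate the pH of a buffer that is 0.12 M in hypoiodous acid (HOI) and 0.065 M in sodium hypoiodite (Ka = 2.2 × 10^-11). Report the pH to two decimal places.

pKa = −log(2.2 × 10^-11) = 10.658
Henderson–Hasselbalch: pH = pKa + log([OI-]/[HOI]) = 10.658 + log(0.065/0.12)
pH = 10.658 + (-0.266) = 10.39

pH = 10.39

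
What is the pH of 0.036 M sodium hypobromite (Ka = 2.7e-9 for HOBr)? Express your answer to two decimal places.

OBr- is the conjugate base of the weak acid HOBr.
Kb = Kw/Ka = 1.0×10^-14 / 2.7 × 10^-9 = 3.70 × 10^-6
Kb = x²/(0.036 − x) = 3.70 × 10^-6
Assume x ≪ 0.036: x ≈ √(3.70 × 10^-6 × 0.036) = 3.65 × 10^-4 M
pOH = −log(3.65 × 10^-4) = 3.44; pH = 14.00 − 3.44 = 10.56

pH = 10.56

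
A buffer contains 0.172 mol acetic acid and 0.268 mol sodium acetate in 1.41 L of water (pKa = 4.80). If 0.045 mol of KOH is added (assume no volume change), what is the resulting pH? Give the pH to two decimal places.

pH = 5.19

OH- converts CH3COOH to CH3COO-: CH3COOH → 0.127 mol, CH3COO- → 0.313 mol.
pH = pKa + log(n_CH3COO-/n_CH3COOH) = 4.80 + log(0.313/0.127) = 4.80 + (+0.392)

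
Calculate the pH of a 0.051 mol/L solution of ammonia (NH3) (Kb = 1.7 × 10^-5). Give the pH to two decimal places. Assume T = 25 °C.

pH = 10.97

NH3 + H2O ⇌ NH4+ + OH-
Let x = [OH-] at equilibrium. Kb = x²/(0.051 − x).
Since Kb ≪ C₀, x ≈ √(Kb·C₀) = 9.31 × 10^-4 M.
pOH = 3.03, so pH = 14.00 − pOH = 10.97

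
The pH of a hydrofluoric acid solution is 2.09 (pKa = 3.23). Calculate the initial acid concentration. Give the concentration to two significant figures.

C₀ = 1.2 × 10^-1 M

[H+] = 10^(-2.09) = 8.13 × 10^-3 M = x
Ka = 10^(−3.23) = 5.89 × 10^-4
Ka = x²/(C₀ − x) ⇒ C₀ = x + x²/Ka
C₀ = 8.13 × 10^-3 + (8.13 × 10^-3)²/(5.89 × 10^-4) = 1.20 × 10^-1 M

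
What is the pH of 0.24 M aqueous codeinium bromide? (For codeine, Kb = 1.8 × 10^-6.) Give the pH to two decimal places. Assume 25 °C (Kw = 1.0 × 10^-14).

pH = 4.44

C18H22NO3+ is the conjugate acid of the weak base C18H21NO3.
Ka = Kw/Kb = 1.0×10^-14 / 1.8 × 10^-6 = 5.56 × 10^-9
From the ICE table, Ka = [H+]²/(0.24 − [H+]) = 5.56 × 10^-9.
Assume [H+] ≪ 0.24: [H+] ≈ √(5.56 × 10^-9 × 0.24) = 3.65 × 10^-5 M
pH = −log[H+] = −log(3.65 × 10^-5) = 4.44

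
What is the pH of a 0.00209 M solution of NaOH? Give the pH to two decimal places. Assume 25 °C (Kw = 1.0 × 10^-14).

NaOH is a strong base; [OH-] = 0.00209 M.
pOH = -log(0.00209) = 2.68
pH = 14.00 - 2.68 = 11.32

pH = 11.32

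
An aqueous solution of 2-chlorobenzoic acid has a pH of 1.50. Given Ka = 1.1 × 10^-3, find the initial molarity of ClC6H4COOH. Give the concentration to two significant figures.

C₀ = 9.4 × 10^-1 M

[H+] = 10^(-1.50) = 3.16 × 10^-2 M = x
Ka = x²/(C₀ − x) ⇒ C₀ = x + x²/Ka
C₀ = 3.16 × 10^-2 + (3.16 × 10^-2)²/(1.1 × 10^-3) = 9.39 × 10^-1 M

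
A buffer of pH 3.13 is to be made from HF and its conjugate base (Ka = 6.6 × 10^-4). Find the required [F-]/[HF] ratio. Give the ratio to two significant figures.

ratio = 0.89

pKa = -log(6.6 × 10^-4) = 3.180
pH = pKa + log(r) ⇒ log(r) = 3.13 − 3.180 = -0.050
r = [F-]/[HF] = 10^(-0.050) = 0.891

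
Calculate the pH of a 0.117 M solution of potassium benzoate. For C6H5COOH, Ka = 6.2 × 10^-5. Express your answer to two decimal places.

pH = 8.64

C6H5COO- is the conjugate base of the weak acid C6H5COOH.
Kb = Kw/Ka = 1.0×10^-14 / 6.2 × 10^-5 = 1.61 × 10^-10
Kb = [OH-]²/(0.117 − [OH-]) = 1.61 × 10^-10
Assume [OH-] ≪ 0.117: [OH-] ≈ √(1.61 × 10^-10 × 0.117) = 4.34 × 10^-6 M
Check: 0.0037% ionized — well under 5%, approximation valid.
pOH = −log(4.34 × 10^-6) = 5.36; pH = 14.00 − 5.36 = 8.64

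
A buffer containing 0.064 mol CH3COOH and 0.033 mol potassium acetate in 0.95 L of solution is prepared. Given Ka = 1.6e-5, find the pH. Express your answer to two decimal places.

pKa = −log(1.6 × 10^-5) = 4.796
Using pH = pKa + log([base]/[acid]) with [base]/[acid] = 0.033/0.064:
pH = 4.796 + (-0.288) = 4.51

pH = 4.51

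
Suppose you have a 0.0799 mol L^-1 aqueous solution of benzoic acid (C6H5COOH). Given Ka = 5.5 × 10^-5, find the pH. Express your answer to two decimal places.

C6H5COOH ⇌ C6H5COO- + H+
From the ICE table, Ka = x²/(0.0799 − x) = 5.5 × 10^-5.
Since Ka ≪ C₀, x ≈ √(Ka·C₀) = 2.10 × 10^-3 M.
pH = −log[H+] = −log(2.10 × 10^-3) = 2.68

pH = 2.68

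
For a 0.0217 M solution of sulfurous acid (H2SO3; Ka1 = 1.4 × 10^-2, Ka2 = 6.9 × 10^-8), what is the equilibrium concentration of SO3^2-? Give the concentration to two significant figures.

First ionization gives [H+] ≈ [HSO3-] = 1.18 × 10^-2 M.
Second step: Ka2 = [H+][SO3^2-]/[HSO3-] ≈ [SO3^2-] (since [H+] ≈ [HSO3-]).
So [SO3^2-] ≈ Ka2.

6.9 × 10^-8 M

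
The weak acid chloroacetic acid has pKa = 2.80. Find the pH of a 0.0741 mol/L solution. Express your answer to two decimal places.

pH = 2.00

ClCH2COOH ⇌ ClCH2COO- + H+
Ka = 10^(−2.80) = 1.58 × 10^-3
From the ICE table, Ka = x²/(0.0741 − x) = 1.58 × 10^-3.
The 5% rule fails; solving x² + Ka·x − Ka·C₀ = 0 exactly:
x = [−0.00158 + √(0.00158² + 0.000468)]/2 = 1.01 × 10^-2 M
pH = −log[H+] = −log(1.01 × 10^-2) = 2.00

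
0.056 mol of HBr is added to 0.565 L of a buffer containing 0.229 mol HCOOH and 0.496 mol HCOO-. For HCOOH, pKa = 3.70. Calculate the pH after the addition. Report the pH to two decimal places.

pH = 3.89

After neutralization: n(HCOOH) = 0.285 mol, n(HCOO-) = 0.44 mol.
pH = pKa + log(n_HCOO-/n_HCOOH) = 3.70 + log(0.44/0.285) = 3.70 + (+0.189)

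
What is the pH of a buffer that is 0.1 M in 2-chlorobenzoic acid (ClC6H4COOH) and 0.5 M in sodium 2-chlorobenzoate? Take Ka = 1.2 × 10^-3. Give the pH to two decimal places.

pKa = −log(1.2 × 10^-3) = 2.921
Using pH = pKa + log([base]/[acid]) with [base]/[acid] = 0.5/0.1:
pH = 2.921 + (+0.699) = 3.62

pH = 3.62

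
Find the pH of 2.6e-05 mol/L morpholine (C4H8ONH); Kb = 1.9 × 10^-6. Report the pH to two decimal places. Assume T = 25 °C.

pH = 8.79

C4H8ONH + H2O ⇌ C4H8ONH2+ + OH-
Kb = x²/(2.6e-05 − x) = 1.9 × 10^-6
The 5% rule fails; solving x² + Kb·x − Kb·C₀ = 0 exactly:
x = [−1.9e-06 + √(1.9e-06² + 1.98e-10)]/2 = 6.14 × 10^-6 M
pOH = −log(6.14 × 10^-6) = 5.21; pH = 14.00 − 5.21 = 8.79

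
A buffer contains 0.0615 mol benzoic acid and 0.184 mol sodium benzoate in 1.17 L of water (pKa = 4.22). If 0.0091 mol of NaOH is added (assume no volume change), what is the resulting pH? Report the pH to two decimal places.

pH = 4.79

OH- converts C6H5COOH to C6H5COO-: C6H5COOH → 0.0524 mol, C6H5COO- → 0.193 mol.
Henderson–Hasselbalch with mole ratio 0.193/0.0524: pH = 4.22 + (+0.566)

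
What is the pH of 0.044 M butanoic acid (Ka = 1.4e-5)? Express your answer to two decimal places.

CH3(CH2)2COOH ⇌ CH3(CH2)2COO- + H+
From the ICE table, Ka = x²/(0.044 − x) = 1.4 × 10^-5.
Neglecting x in the denominator: x = √(1.4 × 10^-5 × 0.044) = 7.85 × 10^-4 M
pH = −log(7.85 × 10^-4) = 3.11

pH = 3.11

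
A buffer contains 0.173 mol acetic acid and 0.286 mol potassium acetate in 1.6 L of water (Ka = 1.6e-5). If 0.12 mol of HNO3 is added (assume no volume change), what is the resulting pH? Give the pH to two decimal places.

pH = 4.55

After neutralization: n(CH3COOH) = 0.293 mol, n(CH3COO-) = 0.166 mol.
pKa = −log(1.6 × 10^-5) = 4.796
pH = pKa + log(n_CH3COO-/n_CH3COOH) = 4.796 + log(0.166/0.293) = 4.796 + (-0.247)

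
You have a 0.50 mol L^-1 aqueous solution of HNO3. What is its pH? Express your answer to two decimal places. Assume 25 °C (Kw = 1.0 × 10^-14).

HNO3 is a strong acid and dissociates completely, so [H+] = 0.50 M.
pH = -log(0.5) = 0.30

pH = 0.30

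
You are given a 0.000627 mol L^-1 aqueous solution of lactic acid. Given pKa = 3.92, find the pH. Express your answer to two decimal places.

pH = 3.66

CH3CH(OH)COOH ⇌ CH3CH(OH)COO- + H+
Ka = 10^(−3.92) = 1.20 × 10^-4
Ka = x²/(0.000627 − x) = 1.20 × 10^-4
The 5% rule fails; solving x² + Ka·x − Ka·C₀ = 0 exactly:
x = [−0.00012 + √(0.00012² + 3.01e-07)]/2 = 2.21 × 10^-4 M
pH = −log(2.21 × 10^-4) = 3.66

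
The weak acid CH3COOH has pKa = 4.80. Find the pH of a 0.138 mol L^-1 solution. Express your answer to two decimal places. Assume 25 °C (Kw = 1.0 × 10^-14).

pH = 2.83

CH3COOH ⇌ CH3COO- + H+
Ka = 10^(−4.80) = 1.58 × 10^-5
Ka = [H+]²/(0.138 − [H+]) = 1.58 × 10^-5
Since Ka ≪ C₀, [H+] ≈ √(Ka·C₀) = 1.48 × 10^-3 M.
Check: 1.1% ionized — well under 5%, approximation valid.
pH = −log(1.48 × 10^-3) = 2.83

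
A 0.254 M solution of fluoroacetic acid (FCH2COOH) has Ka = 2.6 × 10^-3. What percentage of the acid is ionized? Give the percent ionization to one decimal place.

9.6%

FCH2COOH ⇌ FCH2COO- + H+; let x = [H+] at equilibrium.
Ka = x²/(C₀ − x); solving the quadratic gives x = 2.44 × 10^-2 M.
% ionization = x/C₀ × 100% = 2.44 × 10^-2/0.254 × 100% = 9.6%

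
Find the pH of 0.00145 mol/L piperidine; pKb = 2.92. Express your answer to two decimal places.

C5H10NH + H2O ⇌ C5H10NH2+ + OH-
Kb = 10^(−2.92) = 1.20 × 10^-3
From the ICE table, Kb = [OH-]²/(0.00145 − [OH-]) = 1.20 × 10^-3.
The 5% rule fails; solving [OH-]² + Kb·[OH-] − Kb·C₀ = 0 exactly:
[OH-] = (−Kb + √(Kb² + 4·Kb·C₀))/2 = 8.49 × 10^-4 M
pOH = 3.07, so pH = 14.00 − pOH = 10.93

pH = 10.93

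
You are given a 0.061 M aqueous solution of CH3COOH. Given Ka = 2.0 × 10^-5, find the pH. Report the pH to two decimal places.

pH = 2.96

CH3COOH ⇌ CH3COO- + H+
Ka = x²/(0.061 − x) = 2.0 × 10^-5
Neglecting x in the denominator: x = √(2.0 × 10^-5 × 0.061) = 1.10 × 10^-3 M
pH = −log[H+] = −log(1.10 × 10^-3) = 2.96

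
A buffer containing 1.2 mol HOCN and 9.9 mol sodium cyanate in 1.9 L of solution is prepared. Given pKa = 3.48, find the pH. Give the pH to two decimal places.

pH = pKa + log([A⁻]/[HA]) = 3.48 + log(9.9/1.2)
pH = 3.48 + (+0.916) = 4.40

pH = 4.40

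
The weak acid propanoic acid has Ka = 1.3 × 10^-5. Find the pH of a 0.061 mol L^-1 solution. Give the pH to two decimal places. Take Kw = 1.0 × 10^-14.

pH = 3.05

CH3CH2COOH ⇌ CH3CH2COO- + H+
From the ICE table, Ka = x²/(0.061 − x) = 1.3 × 10^-5.
Since Ka ≪ C₀, x ≈ √(Ka·C₀) = 8.91 × 10^-4 M.
pH = −log[H+] = −log(8.91 × 10^-4) = 3.05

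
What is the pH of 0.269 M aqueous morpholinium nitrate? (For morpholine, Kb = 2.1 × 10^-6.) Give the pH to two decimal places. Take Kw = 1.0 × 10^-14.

C4H8ONH2+ is the conjugate acid of the weak base C4H8ONH.
Ka = Kw/Kb = 1.0×10^-14 / 2.1 × 10^-6 = 4.76 × 10^-9
Ka = x²/(0.269 − x) = 4.76 × 10^-9
Neglecting x in the denominator: x = √(4.76 × 10^-9 × 0.269) = 3.58 × 10^-5 M
(x/C₀ = 0.013% < 5%, so the approximation holds.)
pH = −log[H+] = −log(3.58 × 10^-5) = 4.45

pH = 4.45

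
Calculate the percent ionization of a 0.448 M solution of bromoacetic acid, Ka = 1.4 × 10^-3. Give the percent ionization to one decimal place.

5.4%

BrCH2COOH ⇌ BrCH2COO- + H+; let x = [H+] at equilibrium.
Ka = x²/(C₀ − x); solving the quadratic gives x = 2.44 × 10^-2 M.
% ionization = x/C₀ × 100% = 2.44 × 10^-2/0.448 × 100% = 5.4%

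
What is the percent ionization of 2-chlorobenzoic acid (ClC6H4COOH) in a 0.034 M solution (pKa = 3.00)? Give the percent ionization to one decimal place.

ClC6H4COOH ⇌ ClC6H4COO- + H+; let x = [H+] at equilibrium.
Ka = 10^(−3.00) = 1.00 × 10^-3
Ka = x²/(C₀ − x); solving the quadratic gives x = 5.35 × 10^-3 M.
Fraction ionized = 5.35 × 10^-3 / 0.034 = 0.1574 → 15.7%

15.7%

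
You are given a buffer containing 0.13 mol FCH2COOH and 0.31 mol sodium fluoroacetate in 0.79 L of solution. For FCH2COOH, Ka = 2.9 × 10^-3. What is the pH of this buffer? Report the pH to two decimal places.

pKa = −log(2.9 × 10^-3) = 2.538
Using pH = pKa + log([base]/[acid]) with [base]/[acid] = 0.31/0.13:
pH = 2.538 + (+0.377) = 2.92

pH = 2.92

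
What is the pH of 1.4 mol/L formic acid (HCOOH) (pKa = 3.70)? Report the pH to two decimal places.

pH = 1.78

HCOOH ⇌ HCOO- + H+
Ka = 10^(−3.70) = 2.00 × 10^-4
Ka = [H+]²/(1.4 − [H+]) = 2.00 × 10^-4
Assume [H+] ≪ 1.4: [H+] ≈ √(2.00 × 10^-4 × 1.4) = 1.67 × 10^-2 M
pH = −log(1.67 × 10^-2) = 1.78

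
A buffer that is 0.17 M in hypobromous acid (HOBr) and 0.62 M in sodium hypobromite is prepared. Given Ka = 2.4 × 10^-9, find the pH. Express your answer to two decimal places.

pH = 9.18

pKa = −log(2.4 × 10^-9) = 8.620
Using pH = pKa + log([base]/[acid]) with [base]/[acid] = 0.62/0.17:
pH = 8.620 + (+0.562) = 9.18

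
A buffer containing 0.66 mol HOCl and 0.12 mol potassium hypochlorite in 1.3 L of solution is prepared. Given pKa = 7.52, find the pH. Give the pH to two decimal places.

pH = 6.78

pH = pKa + log([A⁻]/[HA]) = 7.52 + log(0.12/0.66)
pH = 7.52 + (-0.740) = 6.78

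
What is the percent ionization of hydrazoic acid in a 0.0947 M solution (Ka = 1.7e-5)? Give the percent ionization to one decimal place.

1.3%

HN3 ⇌ N3- + H+; let x = [H+] at equilibrium.
x ≈ √(Ka·C₀) = √(1.7 × 10^-5 × 0.0947) = 1.27 × 10^-3 M
Fraction ionized = 1.27 × 10^-3 / 0.0947 = 0.0134 → 1.3%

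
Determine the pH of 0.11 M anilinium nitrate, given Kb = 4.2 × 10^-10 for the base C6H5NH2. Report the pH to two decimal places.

pH = 2.79

C6H5NH3+ is the conjugate acid of the weak base C6H5NH2.
Ka = Kw/Kb = 1.0×10^-14 / 4.2 × 10^-10 = 2.38 × 10^-5
Ka = [H+]²/(0.11 − [H+]) = 2.38 × 10^-5
Since Ka ≪ C₀, [H+] ≈ √(Ka·C₀) = 1.62 × 10^-3 M.
pH = −log[H+] = −log(1.62 × 10^-3) = 2.79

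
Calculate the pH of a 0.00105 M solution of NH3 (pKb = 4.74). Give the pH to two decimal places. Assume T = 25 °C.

NH3 + H2O ⇌ NH4+ + OH-
Kb = 10^(−4.74) = 1.82 × 10^-5
Kb = x²/(0.00105 − x) = 1.82 × 10^-5
x is not negligible relative to C₀; solve x² + 1.82e-05·x − 1.91e-08 = 0.
x = (−Kb + √(Kb² + 4·Kb·C₀))/2 = 1.29 × 10^-4 M
pOH = −log(1.29 × 10^-4) = 3.89; pH = 14.00 − 3.89 = 10.11

pH = 10.11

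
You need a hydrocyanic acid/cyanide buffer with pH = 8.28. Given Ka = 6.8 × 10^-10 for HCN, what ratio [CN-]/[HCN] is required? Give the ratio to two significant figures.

ratio = 0.13

pKa = -log(6.8 × 10^-10) = 9.167
pH = pKa + log(r) ⇒ log(r) = 8.28 − 9.167 = -0.887
r = [CN-]/[HCN] = 10^(-0.887) = 0.13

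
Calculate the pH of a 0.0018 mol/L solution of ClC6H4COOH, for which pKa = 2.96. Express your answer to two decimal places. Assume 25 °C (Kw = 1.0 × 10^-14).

pH = 3.02

ClC6H4COOH ⇌ ClC6H4COO- + H+
Ka = 10^(−2.96) = 1.10 × 10^-3
Ka = x²/(0.0018 − x) = 1.10 × 10^-3
Here C₀/Ka ≈ 1.64, so the small-x approximation fails. Use the quadratic:
x = (−Ka + √(Ka² + 4·Ka·C₀))/2 = 9.61 × 10^-4 M
pH = −log[H+] = −log(9.61 × 10^-4) = 3.02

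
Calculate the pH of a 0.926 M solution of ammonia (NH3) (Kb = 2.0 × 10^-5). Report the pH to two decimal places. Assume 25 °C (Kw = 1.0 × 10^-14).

NH3 + H2O ⇌ NH4+ + OH-
Let x = [OH-] at equilibrium. Kb = x²/(0.926 − x).
Since Kb ≪ C₀, x ≈ √(Kb·C₀) = 4.30 × 10^-3 M.
(x/C₀ = 0.46% < 5%, so the approximation holds.)
pOH = −log(4.30 × 10^-3) = 2.37; pH = 14.00 − 2.37 = 11.63

pH = 11.63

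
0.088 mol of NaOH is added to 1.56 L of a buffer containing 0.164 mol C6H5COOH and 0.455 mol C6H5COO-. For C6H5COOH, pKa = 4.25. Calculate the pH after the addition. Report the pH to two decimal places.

pH = 5.10

After neutralization: n(C6H5COOH) = 0.076 mol, n(C6H5COO-) = 0.543 mol.
pH = pKa + log([A⁻]/[HA]) = 4.25 + log(0.543/0.076) = 4.25 +0.854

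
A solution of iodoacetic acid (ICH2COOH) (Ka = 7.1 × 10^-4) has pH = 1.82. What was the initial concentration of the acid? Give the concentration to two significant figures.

C₀ = 3.4 × 10^-1 M

[H+] = 10^(-1.82) = 1.51 × 10^-2 M = x
Ka = x²/(C₀ − x) ⇒ C₀ = x + x²/Ka
C₀ = 1.51 × 10^-2 + (1.51 × 10^-2)²/(7.1 × 10^-4) = 3.36 × 10^-1 M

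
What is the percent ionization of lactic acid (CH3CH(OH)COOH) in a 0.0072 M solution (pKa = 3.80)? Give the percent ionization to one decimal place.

13.8%

CH3CH(OH)COOH ⇌ CH3CH(OH)COO- + H+; let x = [H+] at equilibrium.
Ka = 10^(−3.80) = 1.58 × 10^-4
Solve x² + 0.000158x − 1.14e-06 = 0 → x = 9.91 × 10^-4 M
Fraction ionized = 9.91 × 10^-4 / 0.0072 = 0.1376 → 13.8%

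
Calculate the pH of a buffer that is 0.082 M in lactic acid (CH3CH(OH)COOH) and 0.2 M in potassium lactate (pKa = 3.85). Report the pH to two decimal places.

pH = 4.24

Using pH = pKa + log([base]/[acid]) with [base]/[acid] = 0.2/0.082:
pH = 3.85 + (+0.387) = 4.24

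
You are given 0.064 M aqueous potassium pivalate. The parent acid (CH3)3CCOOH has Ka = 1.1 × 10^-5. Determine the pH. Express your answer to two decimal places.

(CH3)3CCOO- is the conjugate base of the weak acid (CH3)3CCOOH.
Kb = Kw/Ka = 1.0×10^-14 / 1.1 × 10^-5 = 9.09 × 10^-10
Let x = [OH-] at equilibrium. Kb = x²/(0.064 − x).
Since Kb ≪ C₀, x ≈ √(Kb·C₀) = 7.63 × 10^-6 M.
(x/C₀ = 0.012% < 5%, so the approximation holds.)
pOH = −log(7.63 × 10^-6) = 5.12; pH = 14.00 − 5.12 = 8.88

pH = 8.88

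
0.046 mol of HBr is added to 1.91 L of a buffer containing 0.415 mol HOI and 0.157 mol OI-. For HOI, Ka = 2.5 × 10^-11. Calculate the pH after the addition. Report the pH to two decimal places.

After neutralization: n(HOI) = 0.461 mol, n(OI-) = 0.111 mol.
pKa = −log(2.5 × 10^-11) = 10.602
pH = pKa + log(n_OI-/n_HOI) = 10.602 + log(0.111/0.461) = 10.602 + (-0.618)

pH = 9.98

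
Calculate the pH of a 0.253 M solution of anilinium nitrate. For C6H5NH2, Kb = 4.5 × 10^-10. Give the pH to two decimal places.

pH = 2.63

C6H5NH3+ is the conjugate acid of the weak base C6H5NH2.
Ka = Kw/Kb = 1.0×10^-14 / 4.5 × 10^-10 = 2.22 × 10^-5
Ka = [H+]²/(0.253 − [H+]) = 2.22 × 10^-5
Assume [H+] ≪ 0.253: [H+] ≈ √(2.22 × 10^-5 × 0.253) = 2.37 × 10^-3 M
Check: 0.94% ionized — well under 5%, approximation valid.
pH = −log(2.37 × 10^-3) = 2.63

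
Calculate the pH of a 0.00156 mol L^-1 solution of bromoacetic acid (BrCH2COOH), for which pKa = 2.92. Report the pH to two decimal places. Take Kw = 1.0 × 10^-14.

BrCH2COOH ⇌ BrCH2COO- + H+
Ka = 10^(−2.92) = 1.20 × 10^-3
Ka = [H+]²/(0.00156 − [H+]) = 1.20 × 10^-3
The 5% rule fails; solving [H+]² + Ka·[H+] − Ka·C₀ = 0 exactly:
[H+] = [−0.0012 + √(0.0012² + 7.49e-06)]/2 = 8.94 × 10^-4 M
pH = −log(8.94 × 10^-4) = 3.05

pH = 3.05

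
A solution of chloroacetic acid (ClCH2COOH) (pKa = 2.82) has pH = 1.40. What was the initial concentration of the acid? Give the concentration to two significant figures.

C₀ = 1.1 M

[H+] = 10^(-1.40) = 3.98 × 10^-2 M = x
Ka = 10^(−2.82) = 1.51 × 10^-3
Ka = x²/(C₀ − x) ⇒ C₀ = x + x²/Ka
C₀ = 3.98 × 10^-2 + (3.98 × 10^-2)²/(1.51 × 10^-3) = 1.09 M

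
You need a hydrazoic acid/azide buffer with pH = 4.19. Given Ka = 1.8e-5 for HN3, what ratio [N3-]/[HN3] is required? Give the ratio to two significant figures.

pKa = -log(1.8 × 10^-5) = 4.745
pH = pKa + log(r) ⇒ log(r) = 4.19 − 4.745 = -0.555
r = [N3-]/[HN3] = 10^(-0.555) = 0.279

ratio = 0.28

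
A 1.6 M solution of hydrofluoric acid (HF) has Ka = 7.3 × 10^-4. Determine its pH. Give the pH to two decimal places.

HF ⇌ F- + H+
Ka = x²/(1.6 − x) = 7.3 × 10^-4
Neglecting x in the denominator: x = √(7.3 × 10^-4 × 1.6) = 3.42 × 10^-2 M
Check: 2.1% ionized — well under 5%, approximation valid.
pH = −log[H+] = −log(3.42 × 10^-2) = 1.47

pH = 1.47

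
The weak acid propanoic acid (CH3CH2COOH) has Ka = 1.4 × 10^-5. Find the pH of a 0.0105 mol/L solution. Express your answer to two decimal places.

CH3CH2COOH ⇌ CH3CH2COO- + H+
From the ICE table, Ka = x²/(0.0105 − x) = 1.4 × 10^-5.
Neglecting x in the denominator: x = √(1.4 × 10^-5 × 0.0105) = 3.83 × 10^-4 M
pH = −log[H+] = −log(3.83 × 10^-4) = 3.42

pH = 3.42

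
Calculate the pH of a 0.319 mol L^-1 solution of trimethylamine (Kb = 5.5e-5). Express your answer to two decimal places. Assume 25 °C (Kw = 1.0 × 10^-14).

(CH3)3N + H2O ⇌ (CH3)3NH+ + OH-
Kb = [OH-]²/(0.319 − [OH-]) = 5.5 × 10^-5
Assume [OH-] ≪ 0.319: [OH-] ≈ √(5.5 × 10^-5 × 0.319) = 4.19 × 10^-3 M
pOH = 2.38, so pH = 14.00 − pOH = 11.62

pH = 11.62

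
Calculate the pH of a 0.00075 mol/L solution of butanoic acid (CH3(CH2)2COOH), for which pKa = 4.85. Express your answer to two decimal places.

CH3(CH2)2COOH ⇌ CH3(CH2)2COO- + H+
Ka = 10^(−4.85) = 1.41 × 10^-5
From the ICE table, Ka = x²/(0.00075 − x) = 1.41 × 10^-5.
The 5% rule fails; solving x² + Ka·x − Ka·C₀ = 0 exactly:
x = (−Ka + √(Ka² + 4·Ka·C₀))/2 = 9.60 × 10^-5 M
pH = −log[H+] = −log(9.60 × 10^-5) = 4.02

pH = 4.02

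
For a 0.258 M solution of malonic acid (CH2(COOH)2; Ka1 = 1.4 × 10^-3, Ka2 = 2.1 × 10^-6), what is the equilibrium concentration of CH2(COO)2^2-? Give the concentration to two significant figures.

2.1 × 10^-6 M

First ionization gives [H+] ≈ [CH2(COOH)COO-] = 1.83 × 10^-2 M.
Second step: Ka2 = [H+][CH2(COO)2^2-]/[CH2(COOH)COO-] ≈ [CH2(COO)2^2-] (since [H+] ≈ [CH2(COOH)COO-]).
So [CH2(COO)2^2-] ≈ Ka2.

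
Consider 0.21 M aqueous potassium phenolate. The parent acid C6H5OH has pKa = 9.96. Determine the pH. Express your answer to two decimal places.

pH = 11.64

C6H5O- is the conjugate base of the weak acid C6H5OH.
Ka = 10^(−9.96) = 1.10 × 10^-10
Kb = Kw/Ka = 1.0×10^-14 / 1.10 × 10^-10 = 9.09 × 10^-5
From the ICE table, Kb = x²/(0.21 − x) = 9.09 × 10^-5.
Neglecting x in the denominator: x = √(9.09 × 10^-5 × 0.21) = 4.37 × 10^-3 M
pOH = −log(4.37 × 10^-3) = 2.36; pH = 14.00 − 2.36 = 11.64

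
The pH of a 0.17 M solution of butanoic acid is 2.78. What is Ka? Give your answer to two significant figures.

[H+] = 10^(-2.78) = 1.66 × 10^-3 M
At equilibrium [HA] = 0.17 − 1.66 × 10^-3 = 1.68 × 10^-1 M
Ka = [H+][A-]/[HA] = (1.66 × 10^-3)² / 1.68 × 10^-1 = 1.6 × 10^-5

Ka = 1.6 × 10^-5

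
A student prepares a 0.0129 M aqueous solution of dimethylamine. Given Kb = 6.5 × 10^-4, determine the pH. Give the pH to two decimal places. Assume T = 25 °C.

pH = 11.41

(CH3)2NH + H2O ⇌ (CH3)2NH2+ + OH-
Let x = [OH-] at equilibrium. Kb = x²/(0.0129 − x).
The 5% rule fails; solving x² + Kb·x − Kb·C₀ = 0 exactly:
x = [−0.00065 + √(0.00065² + 3.35e-05)]/2 = 2.59 × 10^-3 M
pOH = −log(2.59 × 10^-3) = 2.59; pH = 14.00 − 2.59 = 11.41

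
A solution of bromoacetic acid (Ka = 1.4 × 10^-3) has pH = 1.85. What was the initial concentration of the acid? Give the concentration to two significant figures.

C₀ = 1.6 × 10^-1 M

[H+] = 10^(-1.85) = 1.41 × 10^-2 M = x
Ka = x²/(C₀ − x) ⇒ C₀ = x + x²/Ka
C₀ = 1.41 × 10^-2 + (1.41 × 10^-2)²/(1.4 × 10^-3) = 1.56 × 10^-1 M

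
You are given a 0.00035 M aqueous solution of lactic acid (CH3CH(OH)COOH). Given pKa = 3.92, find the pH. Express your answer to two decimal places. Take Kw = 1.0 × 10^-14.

pH = 3.81

CH3CH(OH)COOH ⇌ CH3CH(OH)COO- + H+
Ka = 10^(−3.92) = 1.20 × 10^-4
From the ICE table, Ka = [H+]²/(0.00035 − [H+]) = 1.20 × 10^-4.
[H+] is not negligible relative to C₀; solve [H+]² + 0.00012·[H+] − 4.2e-08 = 0.
[H+] = [−0.00012 + √(0.00012² + 1.68e-07)]/2 = 1.54 × 10^-4 M
pH = −log(1.54 × 10^-4) = 3.81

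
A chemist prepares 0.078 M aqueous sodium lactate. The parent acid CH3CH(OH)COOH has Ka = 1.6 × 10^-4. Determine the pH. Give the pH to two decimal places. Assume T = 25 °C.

CH3CH(OH)COO- is the conjugate base of the weak acid CH3CH(OH)COOH.
Kb = Kw/Ka = 1.0×10^-14 / 1.6 × 10^-4 = 6.25 × 10^-11
Kb = [OH-]²/(0.078 − [OH-]) = 6.25 × 10^-11
Since Kb ≪ C₀, [OH-] ≈ √(Kb·C₀) = 2.21 × 10^-6 M.
pOH = 5.66, so pH = 14.00 − pOH = 8.34

pH = 8.34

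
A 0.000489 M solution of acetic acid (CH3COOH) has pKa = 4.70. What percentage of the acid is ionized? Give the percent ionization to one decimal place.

18.3%

CH3COOH ⇌ CH3COO- + H+; let x = [H+] at equilibrium.
Ka = 10^(−4.70) = 2.00 × 10^-5
Ka = x²/(C₀ − x); solving the quadratic gives x = 8.94 × 10^-5 M.
Fraction ionized = 8.94 × 10^-5 / 0.000489 = 0.1828 → 18.3%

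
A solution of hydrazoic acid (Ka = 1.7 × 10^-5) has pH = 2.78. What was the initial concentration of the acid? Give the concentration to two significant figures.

[H+] = 10^(-2.78) = 1.66 × 10^-3 M = x
Ka = x²/(C₀ − x) ⇒ C₀ = x + x²/Ka
C₀ = 1.66 × 10^-3 + (1.66 × 10^-3)²/(1.7 × 10^-5) = 1.64 × 10^-1 M

C₀ = 1.6 × 10^-1 M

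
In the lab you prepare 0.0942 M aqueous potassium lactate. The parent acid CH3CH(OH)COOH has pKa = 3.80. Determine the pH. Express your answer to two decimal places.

CH3CH(OH)COO- is the conjugate base of the weak acid CH3CH(OH)COOH.
Ka = 10^(−3.80) = 1.58 × 10^-4
Kb = Kw/Ka = 1.0×10^-14 / 1.58 × 10^-4 = 6.33 × 10^-11
From the ICE table, Kb = x²/(0.0942 − x) = 6.33 × 10^-11.
Assume x ≪ 0.0942: x ≈ √(6.33 × 10^-11 × 0.0942) = 2.44 × 10^-6 M
pOH = −log(2.44 × 10^-6) = 5.61; pH = 14.00 − 5.61 = 8.39

pH = 8.39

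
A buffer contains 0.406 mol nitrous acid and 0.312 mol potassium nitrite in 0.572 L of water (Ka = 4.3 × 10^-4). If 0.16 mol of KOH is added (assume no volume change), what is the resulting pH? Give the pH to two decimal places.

pH = 3.65

After neutralization: n(HNO2) = 0.246 mol, n(NO2-) = 0.472 mol.
pKa = −log(4.3 × 10^-4) = 3.367
pH = pKa + log([A⁻]/[HA]) = 3.367 + log(0.472/0.246) = 3.367 +0.283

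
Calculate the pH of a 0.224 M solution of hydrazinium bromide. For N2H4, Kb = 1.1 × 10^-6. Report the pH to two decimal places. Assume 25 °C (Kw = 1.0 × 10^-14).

N2H5+ is the conjugate acid of the weak base N2H4.
Ka = Kw/Kb = 1.0×10^-14 / 1.1 × 10^-6 = 9.09 × 10^-9
From the ICE table, Ka = [H+]²/(0.224 − [H+]) = 9.09 × 10^-9.
Neglecting [H+] in the denominator: [H+] = √(9.09 × 10^-9 × 0.224) = 4.51 × 10^-5 M
pH = −log(4.51 × 10^-5) = 4.35

pH = 4.35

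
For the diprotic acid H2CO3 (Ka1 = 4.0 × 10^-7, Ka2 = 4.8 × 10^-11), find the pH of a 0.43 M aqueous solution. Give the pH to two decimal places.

Ka1 ≫ Ka2, so treat the first dissociation as the only significant source of H+.
Ka1 = x²/(0.43 − x) = 4.0 × 10^-7
x ≈ √(4.0 × 10^-7 × 0.43) = 4.15 × 10^-4 M
pH = −log(4.15 × 10^-4) = 3.38

pH = 3.38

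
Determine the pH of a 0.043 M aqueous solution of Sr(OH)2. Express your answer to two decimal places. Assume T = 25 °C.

Sr(OH)2 is a strong base (each formula unit releases 2 OH-); [OH-] = 0.086 M.
pOH = -log(0.086) = 1.07
pH = 14.00 - 1.07 = 12.93

pH = 12.93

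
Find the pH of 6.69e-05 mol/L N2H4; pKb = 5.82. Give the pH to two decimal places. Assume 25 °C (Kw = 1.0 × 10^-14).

pH = 8.97

N2H4 + H2O ⇌ N2H5+ + OH-
Kb = 10^(−5.82) = 1.51 × 10^-6
From the ICE table, Kb = [OH-]²/(6.69e-05 − [OH-]) = 1.51 × 10^-6.
[OH-] is not negligible relative to C₀; solve [OH-]² + 1.51e-06·[OH-] − 1.01e-10 = 0.
[OH-] = (−Kb + √(Kb² + 4·Kb·C₀))/2 = 9.32 × 10^-6 M
pOH = −log(9.32 × 10^-6) = 5.03; pH = 14.00 − 5.03 = 8.97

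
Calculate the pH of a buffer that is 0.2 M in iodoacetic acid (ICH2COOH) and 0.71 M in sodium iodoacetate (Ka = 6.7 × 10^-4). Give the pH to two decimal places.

pH = 3.72

pKa = −log(6.7 × 10^-4) = 3.174
Using pH = pKa + log([base]/[acid]) with [base]/[acid] = 0.71/0.2:
pH = 3.174 + (+0.550) = 3.72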